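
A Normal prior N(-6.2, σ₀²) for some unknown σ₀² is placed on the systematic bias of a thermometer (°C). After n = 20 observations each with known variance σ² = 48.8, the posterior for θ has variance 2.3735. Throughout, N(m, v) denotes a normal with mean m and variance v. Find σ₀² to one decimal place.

Posterior precision equals prior precision plus data precision: 1/σ_n² = 1/σ₀² + n/σ².
So 1/σ₀² = 1/2.3735 − 20/48.8 = 0.421319 − 0.409836 = 0.011483.
Hence σ₀² = 1/0.011483 ≈ 87.1.

σ₀² = 87.1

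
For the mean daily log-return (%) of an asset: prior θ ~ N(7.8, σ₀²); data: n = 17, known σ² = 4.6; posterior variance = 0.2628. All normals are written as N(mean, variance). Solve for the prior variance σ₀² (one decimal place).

σ₀² = 9.1

For the Normal–Normal model with known σ², precisions add: τ_n = τ₀ + n/σ².
So 1/σ₀² = 1/0.2628 − 17/4.6 = 3.805175 − 3.695652 = 0.109523.
Hence σ₀² = 1/0.109523 ≈ 9.1.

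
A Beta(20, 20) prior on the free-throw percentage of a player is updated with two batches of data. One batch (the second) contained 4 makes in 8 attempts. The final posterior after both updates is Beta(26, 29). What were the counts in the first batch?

2 makes and 5 misses

Sequential conjugate updates are equivalent to a single update on the pooled data, so total successes = posterior α − prior α and total failures = posterior β − prior β.
Total across both batches: 26−20=6 makes, 29−20=9 misses.
Subtract the second batch: 6−4=2 makes and 9−4=5 misses.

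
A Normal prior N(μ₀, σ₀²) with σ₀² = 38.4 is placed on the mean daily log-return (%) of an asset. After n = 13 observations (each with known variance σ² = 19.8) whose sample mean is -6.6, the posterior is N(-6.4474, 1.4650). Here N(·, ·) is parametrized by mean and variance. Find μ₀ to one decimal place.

With known observation variance, the Normal–Normal posterior has precision τ_n = τ₀ + n/σ² and mean μ_n = (τ₀μ₀ + (n/σ²)x̄)/τ_n.
Here τ₀ = 1/38.4 = 0.026042 and τ_data = 13/19.8 = 0.656566, so τ_n = 0.682608.
Rearranging for μ₀: μ₀ = (μ_n·τ_n − τ_data·x̄)/τ₀ = (-6.4474·0.682608 − 0.656566·-6.6) / 0.026042 = -0.067711/0.026042 ≈ -2.6.

μ₀ = -2.6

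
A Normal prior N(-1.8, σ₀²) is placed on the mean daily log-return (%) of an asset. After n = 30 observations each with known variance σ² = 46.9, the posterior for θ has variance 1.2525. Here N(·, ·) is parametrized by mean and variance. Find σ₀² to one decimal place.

σ₀² = 6.3

For the Normal–Normal model with known σ², precisions add: τ_n = τ₀ + n/σ².
So 1/σ₀² = 1/1.2525 − 30/46.9 = 0.798403 − 0.639659 = 0.158744.
Hence σ₀² = 1/0.158744 ≈ 6.3.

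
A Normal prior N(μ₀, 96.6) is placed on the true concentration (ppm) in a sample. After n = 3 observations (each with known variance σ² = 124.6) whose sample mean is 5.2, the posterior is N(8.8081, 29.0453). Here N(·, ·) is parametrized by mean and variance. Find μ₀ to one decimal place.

The posterior mean is a precision-weighted average: μ_n = (τ₀μ₀ + τ_data·x̄)/(τ₀+τ_data), with τ₀=1/σ₀² and τ_data=n/σ².
Here τ₀ = 1/96.6 = 0.010352 and τ_data = 3/124.6 = 0.024077, so τ_n = 0.034429.
Rearranging for μ₀: μ₀ = (μ_n·τ_n − τ_data·x̄)/τ₀ = (8.8081·0.034429 − 0.024077·5.2) / 0.010352 = 0.178054/0.010352 ≈ 17.2.

μ₀ = 17.2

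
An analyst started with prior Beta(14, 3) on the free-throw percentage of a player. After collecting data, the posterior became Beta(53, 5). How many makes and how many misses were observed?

Beta is conjugate to the binomial likelihood: posterior = Beta(a+s, b+f).
Match parameters: s=53−14=39, f=5−3=2.

39 makes and 2 misses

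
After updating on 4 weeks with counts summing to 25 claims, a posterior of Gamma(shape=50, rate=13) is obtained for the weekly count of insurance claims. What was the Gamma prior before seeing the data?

Gamma(shape=25, rate=9)

A Gamma(α, β) prior (rate parametrization) on a Poisson rate with n observations summing to S gives posterior Gamma(α+S, β+n).
So α = 50 − 25 = 25 and β = 13 − 4 = 9.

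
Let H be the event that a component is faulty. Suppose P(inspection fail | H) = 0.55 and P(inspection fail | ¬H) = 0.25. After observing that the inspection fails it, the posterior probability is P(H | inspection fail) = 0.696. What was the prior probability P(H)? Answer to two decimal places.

P(H) = 0.51

In odds form, posterior odds = prior odds × likelihood ratio, so prior odds = posterior odds ÷ LR.
Posterior odds = 0.696/(1−0.696) = 2.2895. LR = 0.55/0.25 = 2.2000.
Prior odds = 2.2895/2.2000 = 1.0407, so P(H) = 1.0407/(1+1.0407) ≈ 0.51.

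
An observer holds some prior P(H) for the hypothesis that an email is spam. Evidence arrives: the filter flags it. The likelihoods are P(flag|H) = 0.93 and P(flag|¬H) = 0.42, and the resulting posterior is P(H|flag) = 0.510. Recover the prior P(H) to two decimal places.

P(H) = 0.32

In odds form, posterior odds = prior odds × likelihood ratio, so prior odds = posterior odds ÷ LR.
Posterior odds = 0.510/(1−0.510) = 1.0408. LR = 0.93/0.42 = 2.2143.
Prior odds = 1.0408/2.2143 = 0.4700, so P(H) = 0.4700/(1+0.4700) ≈ 0.32.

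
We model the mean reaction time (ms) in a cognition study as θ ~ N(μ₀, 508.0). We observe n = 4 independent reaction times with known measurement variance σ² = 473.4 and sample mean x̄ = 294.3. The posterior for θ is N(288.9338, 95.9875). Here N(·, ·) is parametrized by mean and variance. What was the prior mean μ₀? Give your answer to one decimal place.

μ₀ = 265.9

The posterior mean is a precision-weighted average: μ_n = (τ₀μ₀ + τ_data·x̄)/(τ₀+τ_data), with τ₀=1/σ₀² and τ_data=n/σ².
Here τ₀ = 1/508.0 = 0.001969 and τ_data = 4/473.4 = 0.008450, so τ_n = 0.010419.
Rearranging for μ₀: μ₀ = (μ_n·τ_n − τ_data·x̄)/τ₀ = (288.9338·0.010419 − 0.008450·294.3) / 0.001969 = 0.523566/0.001969 ≈ 265.9.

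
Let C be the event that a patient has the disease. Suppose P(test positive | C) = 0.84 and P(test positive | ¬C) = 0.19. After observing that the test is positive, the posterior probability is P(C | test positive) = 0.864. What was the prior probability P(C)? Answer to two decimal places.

In odds form, posterior odds = prior odds × likelihood ratio, so prior odds = posterior odds ÷ LR.
Posterior odds = 0.864/(1−0.864) = 6.3529. LR = 0.84/0.19 = 4.4211.
Prior odds = 6.3529/4.4211 = 1.4370, so P(C) = 1.4370/(1+1.4370) ≈ 0.59.

P(C) = 0.59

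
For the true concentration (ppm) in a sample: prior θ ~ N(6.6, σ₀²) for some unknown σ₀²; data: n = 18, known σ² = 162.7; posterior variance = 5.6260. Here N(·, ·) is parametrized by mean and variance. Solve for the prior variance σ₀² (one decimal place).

For the Normal–Normal model with known σ², precisions add: τ_n = τ₀ + n/σ².
So 1/σ₀² = 1/5.6260 − 18/162.7 = 0.177746 − 0.110633 = 0.067113.
Hence σ₀² = 1/0.067113 ≈ 14.9.

σ₀² = 14.9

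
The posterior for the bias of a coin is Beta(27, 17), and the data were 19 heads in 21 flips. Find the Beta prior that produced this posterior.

Beta(8, 15)

A Beta(α, β) prior with s successes and f failures in binomial data gives a Beta(α+s, β+f) posterior.
Subtract the data counts: 27−19=8, 17−2=15.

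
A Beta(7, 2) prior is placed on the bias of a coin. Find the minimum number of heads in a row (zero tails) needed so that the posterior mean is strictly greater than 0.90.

After k heads and 0 tails the posterior is Beta(7+k, 2), with mean (7+k)/(7+2+k).
Set (7+k)/(9+k) > 0.90 and solve: k > (0.90·9 − 7)/(1 − 0.90) = 11.000.
The smallest integer exceeding 11.000 is 12.

k = 12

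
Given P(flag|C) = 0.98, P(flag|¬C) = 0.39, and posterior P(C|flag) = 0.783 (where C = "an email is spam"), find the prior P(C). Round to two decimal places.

Bayes' rule in odds form gives O(C|E) = O(C)·[P(E|C)/P(E|¬C)], hence O(C) = O(C|E)/LR.
Posterior odds = 0.783/(1−0.783) = 3.6083. LR = 0.98/0.39 = 2.5128.
Prior odds = 3.6083/2.5128 = 1.4360, so P(C) = 1.4360/(1+1.4360) ≈ 0.59.

P(C) = 0.59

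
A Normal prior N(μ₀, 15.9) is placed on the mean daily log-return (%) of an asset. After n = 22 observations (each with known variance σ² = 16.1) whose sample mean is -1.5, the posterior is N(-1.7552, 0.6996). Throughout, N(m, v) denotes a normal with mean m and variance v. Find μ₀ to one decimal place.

The posterior mean is a precision-weighted average: μ_n = (τ₀μ₀ + τ_data·x̄)/(τ₀+τ_data), with τ₀=1/σ₀² and τ_data=n/σ².
Here τ₀ = 1/15.9 = 0.062893 and τ_data = 22/16.1 = 1.366460, so τ_n = 1.429353.
Rearranging for μ₀: μ₀ = (μ_n·τ_n − τ_data·x̄)/τ₀ = (-1.7552·1.429353 − 1.366460·-1.5) / 0.062893 = -0.459110/0.062893 ≈ -7.3.

μ₀ = -7.3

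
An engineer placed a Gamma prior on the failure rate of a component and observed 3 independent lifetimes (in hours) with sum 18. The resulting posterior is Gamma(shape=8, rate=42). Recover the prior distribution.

Gamma(shape=5, rate=24)

Gamma–exponential conjugacy: posterior shape = α + n, posterior rate = β + Σtᵢ.
So α = 8 − 3 = 5 and β = 42 − 18 = 24.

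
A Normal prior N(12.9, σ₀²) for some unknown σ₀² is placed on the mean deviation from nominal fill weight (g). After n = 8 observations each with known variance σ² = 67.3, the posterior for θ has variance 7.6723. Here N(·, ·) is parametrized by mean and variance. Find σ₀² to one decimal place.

σ₀² = 87.2

Posterior precision equals prior precision plus data precision: 1/σ_n² = 1/σ₀² + n/σ².
So 1/σ₀² = 1/7.6723 − 8/67.3 = 0.130339 − 0.118871 = 0.011468.
Hence σ₀² = 1/0.011468 ≈ 87.2.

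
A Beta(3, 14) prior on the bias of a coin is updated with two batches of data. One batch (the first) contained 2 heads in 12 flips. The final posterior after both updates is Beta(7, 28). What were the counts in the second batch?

Because Beta–binomial updating is additive in the counts, the combined data contributed (α_post−α_prior, β_post−β_prior) successes and failures.
Total across both batches: 7−3=4 heads, 28−14=14 tails.
Subtract the first batch: 4−2=2 heads and 14−10=4 tails.

2 heads and 4 tails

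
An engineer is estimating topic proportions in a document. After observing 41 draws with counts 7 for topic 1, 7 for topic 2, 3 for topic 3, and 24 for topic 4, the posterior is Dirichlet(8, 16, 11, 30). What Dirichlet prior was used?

For a Dirichlet(α) prior with multinomial counts c, the posterior is Dirichlet(α + c) componentwise.
Subtract each count from the matching posterior parameter: 8−7=1, 16−7=9, 11−3=8, 30−24=6.

Dirichlet(1, 9, 8, 6)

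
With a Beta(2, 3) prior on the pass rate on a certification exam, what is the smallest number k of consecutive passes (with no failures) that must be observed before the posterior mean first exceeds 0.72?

k = 6

After k passes and 0 failures the posterior is Beta(2+k, 3), with mean (2+k)/(2+3+k).
Set (2+k)/(5+k) > 0.72 and solve: k > (0.72·5 − 2)/(1 − 0.72) = 5.714.
The smallest integer exceeding 5.714 is 6.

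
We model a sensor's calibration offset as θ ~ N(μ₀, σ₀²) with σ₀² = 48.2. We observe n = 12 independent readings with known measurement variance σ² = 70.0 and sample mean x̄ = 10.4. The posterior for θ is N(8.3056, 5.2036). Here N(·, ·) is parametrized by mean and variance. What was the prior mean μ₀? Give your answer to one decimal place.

With known observation variance, the Normal–Normal posterior has precision τ_n = τ₀ + n/σ² and mean μ_n = (τ₀μ₀ + (n/σ²)x̄)/τ_n.
Here τ₀ = 1/48.2 = 0.020747 and τ_data = 12/70.0 = 0.171429, so τ_n = 0.192176.
Rearranging for μ₀: μ₀ = (μ_n·τ_n − τ_data·x̄)/τ₀ = (8.3056·0.192176 − 0.171429·10.4) / 0.020747 = -0.186725/0.020747 ≈ -9.0.

μ₀ = -9.0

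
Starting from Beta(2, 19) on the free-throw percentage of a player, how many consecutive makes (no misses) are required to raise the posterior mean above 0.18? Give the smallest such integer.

After k makes and 0 misses the posterior is Beta(2+k, 19), with mean (2+k)/(2+19+k).
Set (2+k)/(21+k) > 0.18 and solve: k > (0.18·21 − 2)/(1 − 0.18) = 2.171.
The smallest integer exceeding 2.171 is 3.

k = 3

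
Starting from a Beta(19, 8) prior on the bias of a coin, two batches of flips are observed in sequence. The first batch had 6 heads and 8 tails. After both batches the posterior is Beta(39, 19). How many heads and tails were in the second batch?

14 heads and 3 tails

Sequential conjugate updates are equivalent to a single update on the pooled data, so total successes = posterior α − prior α and total failures = posterior β − prior β.
Total across both batches: 39−19=20 heads, 19−8=11 tails.
Subtract the first batch: 20−6=14 heads and 11−8=3 tails.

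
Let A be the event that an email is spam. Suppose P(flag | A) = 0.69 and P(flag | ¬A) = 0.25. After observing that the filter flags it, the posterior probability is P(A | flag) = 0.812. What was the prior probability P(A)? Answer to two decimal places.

In odds form, posterior odds = prior odds × likelihood ratio, so prior odds = posterior odds ÷ LR.
Posterior odds = 0.812/(1−0.812) = 4.3191. LR = 0.69/0.25 = 2.7600.
Prior odds = 4.3191/2.7600 = 1.5649, so P(A) = 1.5649/(1+1.5649) ≈ 0.61.

P(A) = 0.61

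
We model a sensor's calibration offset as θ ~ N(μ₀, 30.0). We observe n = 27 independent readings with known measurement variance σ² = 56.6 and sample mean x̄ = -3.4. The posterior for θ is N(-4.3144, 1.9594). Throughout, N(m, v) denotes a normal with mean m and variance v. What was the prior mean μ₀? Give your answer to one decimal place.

With known observation variance, the Normal–Normal posterior has precision τ_n = τ₀ + n/σ² and mean μ_n = (τ₀μ₀ + (n/σ²)x̄)/τ_n.
Here τ₀ = 1/30.0 = 0.033333 and τ_data = 27/56.6 = 0.477032, so τ_n = 0.510365.
Rearranging for μ₀: μ₀ = (μ_n·τ_n − τ_data·x̄)/τ₀ = (-4.3144·0.510365 − 0.477032·-3.4) / 0.033333 = -0.580010/0.033333 ≈ -17.4.

μ₀ = -17.4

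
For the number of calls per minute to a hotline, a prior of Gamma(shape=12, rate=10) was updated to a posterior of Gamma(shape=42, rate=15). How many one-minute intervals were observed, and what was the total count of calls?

n = 5 one-minute intervals with total 30 calls

Gamma–Poisson conjugacy: posterior shape = α + Σxᵢ, posterior rate = β + n.
Matching: Σxᵢ = 42 − 12 = 30 and n = 15 − 10 = 5.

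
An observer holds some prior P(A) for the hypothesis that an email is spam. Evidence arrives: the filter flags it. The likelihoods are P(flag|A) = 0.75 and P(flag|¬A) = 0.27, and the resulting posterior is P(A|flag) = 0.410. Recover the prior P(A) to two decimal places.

P(A) = 0.20

Bayes' rule in odds form gives O(A|E) = O(A)·[P(E|A)/P(E|¬A)], hence O(A) = O(A|E)/LR.
Posterior odds = 0.410/(1−0.410) = 0.6949. LR = 0.75/0.27 = 2.7778.
Prior odds = 0.6949/2.7778 = 0.2502, so P(A) = 0.2502/(1+0.2502) ≈ 0.20.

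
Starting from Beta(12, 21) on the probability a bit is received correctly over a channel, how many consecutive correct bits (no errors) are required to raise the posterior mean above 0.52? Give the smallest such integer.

k = 11

After k correct bits and 0 errors the posterior is Beta(12+k, 21), with mean (12+k)/(12+21+k).
Set (12+k)/(33+k) > 0.52 and solve: k > (0.52·33 − 12)/(1 − 0.52) = 10.750.
The smallest integer exceeding 10.750 is 11, and checking k=11: (23)/(44) = 0.5227 > 0.52.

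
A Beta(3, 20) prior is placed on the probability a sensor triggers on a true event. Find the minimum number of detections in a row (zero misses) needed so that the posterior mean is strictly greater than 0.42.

After k detections and 0 misses the posterior is Beta(3+k, 20), with mean (3+k)/(3+20+k).
Set (3+k)/(23+k) > 0.42 and solve: k > (0.42·23 − 3)/(1 − 0.42) = 11.483.
The smallest integer exceeding 11.483 is 12.

k = 12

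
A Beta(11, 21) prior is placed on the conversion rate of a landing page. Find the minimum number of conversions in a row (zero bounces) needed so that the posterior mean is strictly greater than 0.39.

After k conversions and 0 bounces the posterior is Beta(11+k, 21), with mean (11+k)/(11+21+k).
Set (11+k)/(32+k) > 0.39 and solve: k > (0.39·32 − 11)/(1 − 0.39) = 2.426.
The smallest integer exceeding 2.426 is 3.

k = 3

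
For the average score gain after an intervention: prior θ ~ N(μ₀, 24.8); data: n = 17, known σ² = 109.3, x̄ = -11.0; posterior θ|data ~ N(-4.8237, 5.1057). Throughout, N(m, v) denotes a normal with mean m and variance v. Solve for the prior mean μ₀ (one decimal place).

μ₀ = 19.0

The posterior mean is a precision-weighted average: μ_n = (τ₀μ₀ + τ_data·x̄)/(τ₀+τ_data), with τ₀=1/σ₀² and τ_data=n/σ².
Here τ₀ = 1/24.8 = 0.040323 and τ_data = 17/109.3 = 0.155535, so τ_n = 0.195858.
Rearranging for μ₀: μ₀ = (μ_n·τ_n − τ_data·x̄)/τ₀ = (-4.8237·0.195858 − 0.155535·-11.0) / 0.040323 = 0.766125/0.040323 ≈ 19.0.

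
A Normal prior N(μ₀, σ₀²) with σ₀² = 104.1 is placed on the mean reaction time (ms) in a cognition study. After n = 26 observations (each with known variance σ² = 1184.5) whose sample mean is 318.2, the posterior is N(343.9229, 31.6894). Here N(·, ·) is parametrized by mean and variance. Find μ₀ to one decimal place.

The posterior mean is a precision-weighted average: μ_n = (τ₀μ₀ + τ_data·x̄)/(τ₀+τ_data), with τ₀=1/σ₀² and τ_data=n/σ².
Here τ₀ = 1/104.1 = 0.009606 and τ_data = 26/1184.5 = 0.021950, so τ_n = 0.031556.
Rearranging for μ₀: μ₀ = (μ_n·τ_n − τ_data·x̄)/τ₀ = (343.9229·0.031556 − 0.021950·318.2) / 0.009606 = 3.868341/0.009606 ≈ 402.7.

μ₀ = 402.7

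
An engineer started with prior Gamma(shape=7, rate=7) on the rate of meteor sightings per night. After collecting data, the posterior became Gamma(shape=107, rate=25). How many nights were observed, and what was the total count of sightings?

A Gamma(α, β) prior (rate parametrization) on a Poisson rate with n observations summing to S gives posterior Gamma(α+S, β+n).
Matching: Σxᵢ = 107 − 7 = 100 and n = 25 − 7 = 18.

n = 18 nights with total 100 sightings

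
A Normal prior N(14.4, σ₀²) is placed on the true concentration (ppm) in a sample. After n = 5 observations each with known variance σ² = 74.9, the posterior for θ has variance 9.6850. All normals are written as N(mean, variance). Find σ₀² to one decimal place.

For the Normal–Normal model with known σ², precisions add: τ_n = τ₀ + n/σ².
So 1/σ₀² = 1/9.6850 − 5/74.9 = 0.103252 − 0.066756 = 0.036496.
Hence σ₀² = 1/0.036496 ≈ 27.4.

σ₀² = 27.4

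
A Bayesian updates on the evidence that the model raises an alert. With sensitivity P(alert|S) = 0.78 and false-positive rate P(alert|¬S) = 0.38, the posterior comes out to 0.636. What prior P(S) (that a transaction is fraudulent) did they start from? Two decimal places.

P(S) = 0.46

Bayes' rule in odds form gives O(S|E) = O(S)·[P(E|S)/P(E|¬S)], hence O(S) = O(S|E)/LR.
Posterior odds = 0.636/(1−0.636) = 1.7473. LR = 0.78/0.38 = 2.0526.
Prior odds = 1.7473/2.0526 = 0.8513, so P(S) = 0.8513/(1+0.8513) ≈ 0.46.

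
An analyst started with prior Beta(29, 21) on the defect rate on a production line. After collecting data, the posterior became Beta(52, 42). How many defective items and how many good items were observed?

Under Beta–binomial conjugacy the posterior parameters are (α+s, β+f).
So s = 52 − 29 = 23 and f = 42 − 21 = 21.

23 defective items and 21 good items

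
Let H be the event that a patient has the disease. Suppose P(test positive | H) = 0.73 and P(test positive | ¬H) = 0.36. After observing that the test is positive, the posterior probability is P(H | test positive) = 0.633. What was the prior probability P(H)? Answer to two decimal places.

P(H) = 0.46

In odds form, posterior odds = prior odds × likelihood ratio, so prior odds = posterior odds ÷ LR.
Posterior odds = 0.633/(1−0.633) = 1.7248. LR = 0.73/0.36 = 2.0278.
Prior odds = 1.7248/2.0278 = 0.8506, so P(H) = 0.8506/(1+0.8506) ≈ 0.46.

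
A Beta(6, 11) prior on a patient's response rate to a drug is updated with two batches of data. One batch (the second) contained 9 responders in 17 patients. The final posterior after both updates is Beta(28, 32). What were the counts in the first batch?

Because Beta–binomial updating is additive in the counts, the combined data contributed (α_post−α_prior, β_post−β_prior) successes and failures.
Total across both batches: 28−6=22 responders, 32−11=21 non-responders.
Subtract the second batch: 22−9=13 responders and 21−8=13 non-responders.

13 responders and 13 non-responders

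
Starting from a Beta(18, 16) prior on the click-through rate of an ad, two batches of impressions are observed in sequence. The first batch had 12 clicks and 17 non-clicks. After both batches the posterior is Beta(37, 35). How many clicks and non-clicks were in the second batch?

7 clicks and 2 non-clicks

Sequential conjugate updates are equivalent to a single update on the pooled data, so total successes = posterior α − prior α and total failures = posterior β − prior β.
Total across both batches: 37−18=19 clicks, 35−16=19 non-clicks.
Subtract the first batch: 19−12=7 clicks and 19−17=2 non-clicks.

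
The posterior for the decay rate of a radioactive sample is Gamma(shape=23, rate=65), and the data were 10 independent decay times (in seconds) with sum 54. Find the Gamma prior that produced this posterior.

For an exponential likelihood with a Gamma(α, β) prior on the rate, n observations with total T give posterior Gamma(α+n, β+T).
So α = 23 − 10 = 13 and β = 65 − 54 = 11.

Gamma(shape=13, rate=11)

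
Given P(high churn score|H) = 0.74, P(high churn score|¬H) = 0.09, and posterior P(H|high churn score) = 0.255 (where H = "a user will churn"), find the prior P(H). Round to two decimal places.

Bayes' rule in odds form gives O(H|E) = O(H)·[P(E|H)/P(E|¬H)], hence O(H) = O(H|E)/LR.
Posterior odds = 0.255/(1−0.255) = 0.3423. LR = 0.74/0.09 = 8.2222.
Prior odds = 0.3423/8.2222 = 0.0416, so P(H) = 0.0416/(1+0.0416) ≈ 0.04.

P(H) = 0.04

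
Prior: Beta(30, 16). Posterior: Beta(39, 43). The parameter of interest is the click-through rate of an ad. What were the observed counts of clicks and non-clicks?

9 clicks and 27 non-clicks

Under Beta–binomial conjugacy the posterior parameters are (a+s, b+f).
Match parameters: s=39−30=9, f=43−16=27.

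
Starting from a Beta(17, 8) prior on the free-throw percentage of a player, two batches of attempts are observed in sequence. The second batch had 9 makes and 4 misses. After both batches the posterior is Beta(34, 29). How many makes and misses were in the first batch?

8 makes and 17 misses

Because Beta–binomial updating is additive in the counts, the combined data contributed (α_post−α_prior, β_post−β_prior) successes and failures.
Total across both batches: 34−17=17 makes, 29−8=21 misses.
Subtract the second batch: 17−9=8 makes and 21−4=17 misses.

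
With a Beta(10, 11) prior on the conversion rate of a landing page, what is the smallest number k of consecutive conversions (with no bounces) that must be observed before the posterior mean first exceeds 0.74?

After k conversions and 0 bounces the posterior is Beta(10+k, 11), with mean (10+k)/(10+11+k).
Set (10+k)/(21+k) > 0.74 and solve: k > (0.74·21 − 10)/(1 − 0.74) = 21.308.
The smallest integer exceeding 21.308 is 22.

k = 22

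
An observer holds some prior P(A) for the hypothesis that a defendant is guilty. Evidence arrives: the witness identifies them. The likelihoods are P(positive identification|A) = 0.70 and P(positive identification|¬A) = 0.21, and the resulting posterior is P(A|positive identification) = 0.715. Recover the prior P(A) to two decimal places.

Bayes' rule in odds form gives O(A|E) = O(A)·[P(E|A)/P(E|¬A)], hence O(A) = O(A|E)/LR.
Posterior odds = 0.715/(1−0.715) = 2.5088. LR = 0.70/0.21 = 3.3333.
Prior odds = 2.5088/3.3333 = 0.7526, so P(A) = 0.7526/(1+0.7526) ≈ 0.43.

P(A) = 0.43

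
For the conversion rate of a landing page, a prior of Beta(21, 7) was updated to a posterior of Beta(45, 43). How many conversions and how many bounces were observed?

Under Beta–binomial conjugacy the posterior parameters are (a+s, b+f).
So s = 45 − 21 = 24 and f = 43 − 7 = 36.

24 conversions and 36 bounces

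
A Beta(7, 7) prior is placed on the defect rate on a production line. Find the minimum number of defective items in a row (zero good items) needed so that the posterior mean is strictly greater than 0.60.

After k defective items and 0 good items the posterior is Beta(7+k, 7), with mean (7+k)/(7+7+k).
Set (7+k)/(14+k) > 0.60 and solve: k > (0.60·14 − 7)/(1 − 0.60) = 3.500.
The smallest integer exceeding 3.500 is 4, and checking k=4: (11)/(18) = 0.6111 > 0.60.

k = 4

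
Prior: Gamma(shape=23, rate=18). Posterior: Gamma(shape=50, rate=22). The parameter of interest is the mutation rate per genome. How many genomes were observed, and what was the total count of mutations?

n = 4 genomes with total 27 mutations

A Gamma(α, β) prior (rate parametrization) on a Poisson rate with n observations summing to S gives posterior Gamma(α+S, β+n).
Matching: Σxᵢ = 50 − 23 = 27 and n = 22 − 18 = 4.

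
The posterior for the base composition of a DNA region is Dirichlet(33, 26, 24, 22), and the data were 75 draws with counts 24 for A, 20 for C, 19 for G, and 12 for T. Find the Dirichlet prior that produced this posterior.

For a Dirichlet(α) prior with multinomial counts c, the posterior is Dirichlet(α + c) componentwise.
Subtract each count from the matching posterior parameter: 33−24=9, 26−20=6, 24−19=5, 22−12=10.

Dirichlet(9, 6, 5, 10)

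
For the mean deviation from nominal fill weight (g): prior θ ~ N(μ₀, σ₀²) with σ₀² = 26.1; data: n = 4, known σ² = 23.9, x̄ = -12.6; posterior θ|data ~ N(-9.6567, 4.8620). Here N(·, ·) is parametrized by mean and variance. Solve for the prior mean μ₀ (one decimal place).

The posterior mean is a precision-weighted average: μ_n = (τ₀μ₀ + τ_data·x̄)/(τ₀+τ_data), with τ₀=1/σ₀² and τ_data=n/σ².
Here τ₀ = 1/26.1 = 0.038314 and τ_data = 4/23.9 = 0.167364, so τ_n = 0.205678.
Rearranging for μ₀: μ₀ = (μ_n·τ_n − τ_data·x̄)/τ₀ = (-9.6567·0.205678 − 0.167364·-12.6) / 0.038314 = 0.122616/0.038314 ≈ 3.2.

μ₀ = 3.2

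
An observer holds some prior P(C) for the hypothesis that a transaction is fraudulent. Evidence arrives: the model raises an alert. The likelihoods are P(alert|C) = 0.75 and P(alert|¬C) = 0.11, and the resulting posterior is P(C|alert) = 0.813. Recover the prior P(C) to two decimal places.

In odds form, posterior odds = prior odds × likelihood ratio, so prior odds = posterior odds ÷ LR.
Posterior odds = 0.813/(1−0.813) = 4.3476. LR = 0.75/0.11 = 6.8182.
Prior odds = 4.3476/6.8182 = 0.6376, so P(C) = 0.6376/(1+0.6376) ≈ 0.39.

P(C) = 0.39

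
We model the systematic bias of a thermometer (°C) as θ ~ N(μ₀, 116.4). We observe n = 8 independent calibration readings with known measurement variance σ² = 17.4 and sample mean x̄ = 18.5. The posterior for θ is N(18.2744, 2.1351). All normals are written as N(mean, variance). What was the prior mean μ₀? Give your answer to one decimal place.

μ₀ = 6.2

With known observation variance, the Normal–Normal posterior has precision τ_n = τ₀ + n/σ² and mean μ_n = (τ₀μ₀ + (n/σ²)x̄)/τ_n.
Here τ₀ = 1/116.4 = 0.008591 and τ_data = 8/17.4 = 0.459770, so τ_n = 0.468361.
Rearranging for μ₀: μ₀ = (μ_n·τ_n − τ_data·x̄)/τ₀ = (18.2744·0.468361 − 0.459770·18.5) / 0.008591 = 0.053271/0.008591 ≈ 6.2.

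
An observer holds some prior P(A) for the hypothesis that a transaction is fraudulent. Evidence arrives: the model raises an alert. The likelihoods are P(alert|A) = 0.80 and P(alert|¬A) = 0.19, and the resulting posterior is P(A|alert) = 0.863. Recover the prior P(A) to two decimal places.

P(A) = 0.60

Bayes' rule in odds form gives O(A|E) = O(A)·[P(E|A)/P(E|¬A)], hence O(A) = O(A|E)/LR.
Posterior odds = 0.863/(1−0.863) = 6.2993. LR = 0.80/0.19 = 4.2105.
Prior odds = 6.2993/4.2105 = 1.4961, so P(A) = 1.4961/(1+1.4961) ≈ 0.60.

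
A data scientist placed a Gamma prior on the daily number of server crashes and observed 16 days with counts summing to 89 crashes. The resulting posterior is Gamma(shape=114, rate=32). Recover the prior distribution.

Gamma(shape=25, rate=16)

Gamma–Poisson conjugacy: posterior shape = α + Σxᵢ, posterior rate = β + n.
So α = 114 − 89 = 25 and β = 32 − 16 = 16.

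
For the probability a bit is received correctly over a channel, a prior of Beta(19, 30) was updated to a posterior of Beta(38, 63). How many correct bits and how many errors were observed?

Beta is conjugate to the binomial likelihood: posterior = Beta(α+s, β+f).
So s = 38 − 19 = 19 and f = 63 − 30 = 33.

19 correct bits and 33 errors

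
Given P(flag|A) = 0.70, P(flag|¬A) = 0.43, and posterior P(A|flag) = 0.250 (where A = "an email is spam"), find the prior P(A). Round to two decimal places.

In odds form, posterior odds = prior odds × likelihood ratio, so prior odds = posterior odds ÷ LR.
Posterior odds = 0.250/(1−0.250) = 0.3333. LR = 0.70/0.43 = 1.6279.
Prior odds = 0.3333/1.6279 = 0.2047, so P(A) = 0.2047/(1+0.2047) ≈ 0.17.

P(A) = 0.17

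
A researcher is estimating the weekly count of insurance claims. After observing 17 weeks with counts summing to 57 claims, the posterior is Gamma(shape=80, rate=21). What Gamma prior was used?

Gamma(shape=23, rate=4)

Gamma–Poisson conjugacy: posterior shape = α + Σxᵢ, posterior rate = β + n.
So α = 80 − 57 = 23 and β = 21 − 17 = 4.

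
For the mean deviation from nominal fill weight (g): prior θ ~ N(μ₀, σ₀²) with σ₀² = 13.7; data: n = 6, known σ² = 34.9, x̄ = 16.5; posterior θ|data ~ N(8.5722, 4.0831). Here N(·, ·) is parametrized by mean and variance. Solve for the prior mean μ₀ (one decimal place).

The posterior mean is a precision-weighted average: μ_n = (τ₀μ₀ + τ_data·x̄)/(τ₀+τ_data), with τ₀=1/σ₀² and τ_data=n/σ².
Here τ₀ = 1/13.7 = 0.072993 and τ_data = 6/34.9 = 0.171920, so τ_n = 0.244913.
Rearranging for μ₀: μ₀ = (μ_n·τ_n − τ_data·x̄)/τ₀ = (8.5722·0.244913 − 0.171920·16.5) / 0.072993 = -0.737237/0.072993 ≈ -10.1.

μ₀ = -10.1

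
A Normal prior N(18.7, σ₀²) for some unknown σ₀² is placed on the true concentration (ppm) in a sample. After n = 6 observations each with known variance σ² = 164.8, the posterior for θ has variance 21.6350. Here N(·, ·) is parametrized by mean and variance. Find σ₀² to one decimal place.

Posterior precision equals prior precision plus data precision: 1/σ_n² = 1/σ₀² + n/σ².
So 1/σ₀² = 1/21.6350 − 6/164.8 = 0.046221 − 0.036408 = 0.009813.
Hence σ₀² = 1/0.009813 ≈ 101.9.

σ₀² = 101.9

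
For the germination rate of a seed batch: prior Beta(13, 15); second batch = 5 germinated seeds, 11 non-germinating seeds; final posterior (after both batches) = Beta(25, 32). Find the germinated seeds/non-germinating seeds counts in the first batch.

7 germinated seeds and 6 non-germinating seeds

Because Beta–binomial updating is additive in the counts, the combined data contributed (α_post−α_prior, β_post−β_prior) successes and failures.
Total across both batches: 25−13=12 germinated seeds, 32−15=17 non-germinating seeds.
Subtract the second batch: 12−5=7 germinated seeds and 17−11=6 non-germinating seeds.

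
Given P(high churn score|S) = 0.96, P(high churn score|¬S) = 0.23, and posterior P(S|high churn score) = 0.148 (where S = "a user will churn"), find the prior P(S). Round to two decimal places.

P(S) = 0.04

In odds form, posterior odds = prior odds × likelihood ratio, so prior odds = posterior odds ÷ LR.
Posterior odds = 0.148/(1−0.148) = 0.1737. LR = 0.96/0.23 = 4.1739.
Prior odds = 0.1737/4.1739 = 0.0416, so P(S) = 0.0416/(1+0.0416) ≈ 0.04.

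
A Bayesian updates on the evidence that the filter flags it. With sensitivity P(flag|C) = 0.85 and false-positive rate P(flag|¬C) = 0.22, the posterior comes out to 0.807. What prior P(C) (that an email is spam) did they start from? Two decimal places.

Bayes' rule in odds form gives O(C|E) = O(C)·[P(E|C)/P(E|¬C)], hence O(C) = O(C|E)/LR.
Posterior odds = 0.807/(1−0.807) = 4.1813. LR = 0.85/0.22 = 3.8636.
Prior odds = 4.1813/3.8636 = 1.0822, so P(C) = 1.0822/(1+1.0822) ≈ 0.52.

P(C) = 0.52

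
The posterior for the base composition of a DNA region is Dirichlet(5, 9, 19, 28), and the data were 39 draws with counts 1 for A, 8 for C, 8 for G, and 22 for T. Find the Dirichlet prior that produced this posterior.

For a Dirichlet(α) prior with multinomial counts c, the posterior is Dirichlet(α + c) componentwise.
Subtract each count from the matching posterior parameter: 5−1=4, 9−8=1, 19−8=11, 28−22=6.

Dirichlet(4, 1, 11, 6)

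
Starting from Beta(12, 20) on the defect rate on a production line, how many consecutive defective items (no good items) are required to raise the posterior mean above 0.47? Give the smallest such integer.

k = 6

After k defective items and 0 good items the posterior is Beta(12+k, 20), with mean (12+k)/(12+20+k).
Set (12+k)/(32+k) > 0.47 and solve: k > (0.47·32 − 12)/(1 − 0.47) = 5.736.
The smallest integer exceeding 5.736 is 6, and checking k=6: (18)/(38) = 0.4737 > 0.47.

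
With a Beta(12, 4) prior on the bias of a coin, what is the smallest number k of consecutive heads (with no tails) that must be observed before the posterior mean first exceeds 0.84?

After k heads and 0 tails the posterior is Beta(12+k, 4), with mean (12+k)/(12+4+k).
Set (12+k)/(16+k) > 0.84 and solve: k > (0.84·16 − 12)/(1 − 0.84) = 9.000.
The smallest integer exceeding 9.000 is 10, and checking k=10: (22)/(26) = 0.8462 > 0.84.

k = 10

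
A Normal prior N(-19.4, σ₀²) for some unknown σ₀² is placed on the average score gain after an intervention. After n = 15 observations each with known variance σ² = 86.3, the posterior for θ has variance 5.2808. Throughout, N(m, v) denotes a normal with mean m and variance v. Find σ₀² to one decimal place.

Posterior precision equals prior precision plus data precision: 1/σ_n² = 1/σ₀² + n/σ².
So 1/σ₀² = 1/5.2808 − 15/86.3 = 0.189365 − 0.173812 = 0.015553.
Hence σ₀² = 1/0.015553 ≈ 64.3.

σ₀² = 64.3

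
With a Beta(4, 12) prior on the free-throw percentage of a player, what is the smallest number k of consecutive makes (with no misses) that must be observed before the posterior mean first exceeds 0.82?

k = 51

After k makes and 0 misses the posterior is Beta(4+k, 12), with mean (4+k)/(4+12+k).
Set (4+k)/(16+k) > 0.82 and solve: k > (0.82·16 − 4)/(1 − 0.82) = 50.667.
The smallest integer exceeding 50.667 is 51, and checking k=51: (55)/(67) = 0.8209 > 0.82.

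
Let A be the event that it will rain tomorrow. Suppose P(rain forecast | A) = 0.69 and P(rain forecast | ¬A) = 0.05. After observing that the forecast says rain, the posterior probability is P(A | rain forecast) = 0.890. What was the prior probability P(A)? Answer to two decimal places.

Bayes' rule in odds form gives O(A|E) = O(A)·[P(E|A)/P(E|¬A)], hence O(A) = O(A|E)/LR.
Posterior odds = 0.890/(1−0.890) = 8.0909. LR = 0.69/0.05 = 13.8000.
Prior odds = 8.0909/13.8000 = 0.5863, so P(A) = 0.5863/(1+0.5863) ≈ 0.37.

P(A) = 0.37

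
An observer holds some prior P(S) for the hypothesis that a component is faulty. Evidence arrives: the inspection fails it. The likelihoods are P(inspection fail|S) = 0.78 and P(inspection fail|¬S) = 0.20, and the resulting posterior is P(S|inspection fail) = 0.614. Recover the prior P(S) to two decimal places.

P(S) = 0.29

In odds form, posterior odds = prior odds × likelihood ratio, so prior odds = posterior odds ÷ LR.
Posterior odds = 0.614/(1−0.614) = 1.5907. LR = 0.78/0.20 = 3.9000.
Prior odds = 1.5907/3.9000 = 0.4079, so P(S) = 0.4079/(1+0.4079) ≈ 0.29.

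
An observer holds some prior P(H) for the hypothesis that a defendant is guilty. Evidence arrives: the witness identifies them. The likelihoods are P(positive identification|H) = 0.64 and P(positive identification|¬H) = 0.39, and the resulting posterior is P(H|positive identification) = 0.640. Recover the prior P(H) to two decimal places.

P(H) = 0.52

In odds form, posterior odds = prior odds × likelihood ratio, so prior odds = posterior odds ÷ LR.
Posterior odds = 0.640/(1−0.640) = 1.7778. LR = 0.64/0.39 = 1.6410.
Prior odds = 1.7778/1.6410 = 1.0834, so P(H) = 1.0834/(1+1.0834) ≈ 0.52.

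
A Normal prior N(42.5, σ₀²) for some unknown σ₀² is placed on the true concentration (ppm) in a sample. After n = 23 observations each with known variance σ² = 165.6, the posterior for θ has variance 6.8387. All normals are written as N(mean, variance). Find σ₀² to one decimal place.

σ₀² = 136.3

Posterior precision equals prior precision plus data precision: 1/σ_n² = 1/σ₀² + n/σ².
So 1/σ₀² = 1/6.8387 − 23/165.6 = 0.146227 − 0.138889 = 0.007338.
Hence σ₀² = 1/0.007338 ≈ 136.3.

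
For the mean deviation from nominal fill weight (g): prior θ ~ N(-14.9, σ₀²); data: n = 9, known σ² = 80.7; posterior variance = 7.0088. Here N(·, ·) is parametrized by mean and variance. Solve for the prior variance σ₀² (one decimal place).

For the Normal–Normal model with known σ², precisions add: τ_n = τ₀ + n/σ².
So 1/σ₀² = 1/7.0088 − 9/80.7 = 0.142678 − 0.111524 = 0.031154.
Hence σ₀² = 1/0.031154 ≈ 32.1.

σ₀² = 32.1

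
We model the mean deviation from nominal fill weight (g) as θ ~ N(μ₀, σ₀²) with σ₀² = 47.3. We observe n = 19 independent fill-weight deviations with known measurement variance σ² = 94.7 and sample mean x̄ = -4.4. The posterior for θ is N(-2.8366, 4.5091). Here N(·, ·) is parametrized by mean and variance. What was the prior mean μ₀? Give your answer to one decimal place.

μ₀ = 12.0

The posterior mean is a precision-weighted average: μ_n = (τ₀μ₀ + τ_data·x̄)/(τ₀+τ_data), with τ₀=1/σ₀² and τ_data=n/σ².
Here τ₀ = 1/47.3 = 0.021142 and τ_data = 19/94.7 = 0.200634, so τ_n = 0.221776.
Rearranging for μ₀: μ₀ = (μ_n·τ_n − τ_data·x̄)/τ₀ = (-2.8366·0.221776 − 0.200634·-4.4) / 0.021142 = 0.253700/0.021142 ≈ 12.0.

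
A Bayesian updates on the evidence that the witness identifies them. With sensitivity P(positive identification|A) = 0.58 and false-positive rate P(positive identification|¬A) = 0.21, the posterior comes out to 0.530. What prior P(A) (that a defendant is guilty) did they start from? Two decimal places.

P(A) = 0.29

In odds form, posterior odds = prior odds × likelihood ratio, so prior odds = posterior odds ÷ LR.
Posterior odds = 0.530/(1−0.530) = 1.1277. LR = 0.58/0.21 = 2.7619.
Prior odds = 1.1277/2.7619 = 0.4083, so P(A) = 0.4083/(1+0.4083) ≈ 0.29.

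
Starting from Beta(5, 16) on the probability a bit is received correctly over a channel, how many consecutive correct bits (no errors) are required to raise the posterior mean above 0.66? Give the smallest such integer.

k = 27

After k correct bits and 0 errors the posterior is Beta(5+k, 16), with mean (5+k)/(5+16+k).
Set (5+k)/(21+k) > 0.66 and solve: k > (0.66·21 − 5)/(1 − 0.66) = 26.059.
The smallest integer exceeding 26.059 is 27.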